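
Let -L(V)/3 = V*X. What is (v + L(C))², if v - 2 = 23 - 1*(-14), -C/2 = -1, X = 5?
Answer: 81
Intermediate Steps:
C = 2 (C = -2*(-1) = 2)
v = 39 (v = 2 + (23 - 1*(-14)) = 2 + (23 + 14) = 2 + 37 = 39)
L(V) = -15*V (L(V) = -3*V*5 = -15*V)
(v + L(C))² = (39 - 15*2)² = (39 - 30)² = 9² = 81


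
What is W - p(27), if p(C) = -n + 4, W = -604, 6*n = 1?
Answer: -3647/6 ≈ -607.83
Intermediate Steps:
n = 1/6 (n = (1/6)*1 = 1/6 ≈ 0.16667)
p(C) = 23/6 (p(C) = -1*1/6 + 4 = -1/6 + 4 = 23/6)
W - p(27) = -604 - 1*23/6 = -604 - 23/6 = -3647/6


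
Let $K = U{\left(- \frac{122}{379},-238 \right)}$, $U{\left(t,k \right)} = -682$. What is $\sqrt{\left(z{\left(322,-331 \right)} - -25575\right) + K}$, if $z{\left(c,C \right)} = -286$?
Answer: $\sqrt{24607} \approx 156.87$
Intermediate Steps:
$K = -682$
$\sqrt{\left(z{\left(322,-331 \right)} - -25575\right) + K} = \sqrt{\left(-286 - -25575\right) - 682} = \sqrt{\left(-286 + 25575\right) - 682} = \sqrt{25289 - 682} = \sqrt{24607}$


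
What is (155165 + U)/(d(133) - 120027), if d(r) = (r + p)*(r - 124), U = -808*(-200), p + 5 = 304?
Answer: -316765/116139 ≈ -2.7275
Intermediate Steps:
p = 299 (p = -5 + 304 = 299)
U = 161600
d(r) = (-124 + r)*(299 + r) (d(r) = (r + 299)*(r - 124) = (299 + r)*(-124 + r) = (-124 + r)*(299 + r))
(155165 + U)/(d(133) - 120027) = (155165 + 161600)/((-37076 + 133**2 + 175*133) - 120027) = 316765/((-37076 + 17689 + 23275) - 120027) = 316765/(3888 - 120027) = 316765/(-116139) = 316765*(-1/116139) = -316765/116139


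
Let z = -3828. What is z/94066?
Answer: -1914/47033 ≈ -0.040695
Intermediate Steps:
z/94066 = -3828/94066 = -3828*1/94066 = -1914/47033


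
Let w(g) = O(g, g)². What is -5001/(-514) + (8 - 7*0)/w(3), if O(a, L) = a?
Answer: 49121/4626 ≈ 10.618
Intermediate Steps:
w(g) = g²
-5001/(-514) + (8 - 7*0)/w(3) = -5001/(-514) + (8 - 7*0)/(3²) = -5001*(-1/514) + (8 + 0)/9 = 5001/514 + 8*(⅑) = 5001/514 + 8/9 = 49121/4626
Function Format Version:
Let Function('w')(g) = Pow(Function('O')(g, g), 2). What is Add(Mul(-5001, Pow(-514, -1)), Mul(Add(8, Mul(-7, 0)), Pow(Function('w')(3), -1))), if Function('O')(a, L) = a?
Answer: Rational(49121, 4626) ≈ 10.618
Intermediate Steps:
Function('w')(g) = Pow(g, 2)
Add(Mul(-5001, Pow(-514, -1)), Mul(Add(8, Mul(-7, 0)), Pow(Function('w')(3), -1))) = Add(Mul(-5001, Pow(-514, -1)), Mul(Add(8, Mul(-7, 0)), Pow(Pow(3, 2), -1))) = Add(Mul(-5001, Rational(-1, 514)), Mul(Add(8, 0), Pow(9, -1))) = Add(Rational(5001, 514), Mul(8, Rational(1, 9))) = Add(Rational(5001, 514), Rational(8, 9)) = Rational(49121, 4626)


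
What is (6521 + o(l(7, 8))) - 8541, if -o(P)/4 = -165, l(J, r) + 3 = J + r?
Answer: -1360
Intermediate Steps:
l(J, r) = -3 + J + r (l(J, r) = -3 + (J + r) = -3 + J + r)
o(P) = 660 (o(P) = -4*(-165) = 660)
(6521 + o(l(7, 8))) - 8541 = (6521 + 660) - 8541 = 7181 - 8541 = -1360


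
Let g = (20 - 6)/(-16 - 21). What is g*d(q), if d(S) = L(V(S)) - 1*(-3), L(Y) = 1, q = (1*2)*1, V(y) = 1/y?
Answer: -56/37 ≈ -1.5135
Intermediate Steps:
g = -14/37 (g = 14/(-37) = 14*(-1/37) = -14/37 ≈ -0.37838)
q = 2 (q = 2*1 = 2)
d(S) = 4 (d(S) = 1 - 1*(-3) = 1 + 3 = 4)
g*d(q) = -14/37*4 = -56/37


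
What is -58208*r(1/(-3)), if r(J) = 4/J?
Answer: 698496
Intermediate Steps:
-58208*r(1/(-3)) = -232832/(1/(-3)) = -232832/(-⅓) = -232832*(-3) = -58208*(-12) = 698496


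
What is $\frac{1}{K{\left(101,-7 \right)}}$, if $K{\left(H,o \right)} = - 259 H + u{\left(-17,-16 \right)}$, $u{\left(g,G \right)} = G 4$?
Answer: $- \frac{1}{26223} \approx -3.8134 \cdot 10^{-5}$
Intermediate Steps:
$u{\left(g,G \right)} = 4 G$
$K{\left(H,o \right)} = -64 - 259 H$ ($K{\left(H,o \right)} = - 259 H + 4 \left(-16\right) = - 259 H - 64 = -64 - 259 H$)
$\frac{1}{K{\left(101,-7 \right)}} = \frac{1}{-64 - 26159} = \frac{1}{-26223} = - \frac{1}{26223}$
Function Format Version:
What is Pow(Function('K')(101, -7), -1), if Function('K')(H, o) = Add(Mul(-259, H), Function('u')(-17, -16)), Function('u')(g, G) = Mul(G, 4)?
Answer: Rational(-1, 26223) ≈ -3.8134e-5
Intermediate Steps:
Function('u')(g, G) = Mul(4, G)
Function('K')(H, o) = Add(-64, Mul(-259, H)) (Function('K')(H, o) = Add(Mul(-259, H), Mul(4, -16)) = Add(Mul(-259, H), -64) = Add(-64, Mul(-259, H)))
Pow(Function('K')(101, -7), -1) = Pow(Add(-64, Mul(-259, 101)), -1) = Pow(Add(-64, -26159), -1) = Pow(-26223, -1) = Rational(-1, 26223)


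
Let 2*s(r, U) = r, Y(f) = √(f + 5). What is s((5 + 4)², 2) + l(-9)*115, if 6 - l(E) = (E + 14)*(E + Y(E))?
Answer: 11811/2 - 1150*I ≈ 5905.5 - 1150.0*I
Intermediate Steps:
Y(f) = √(5 + f)
s(r, U) = r/2
l(E) = 6 - (14 + E)*(E + √(5 + E)) (l(E) = 6 - (E + 14)*(E + √(5 + E)) = 6 - (14 + E)*(E + √(5 + E)))
s((5 + 4)², 2) + l(-9)*115 = (5 + 4)²/2 + (6 - 1*(-9)² - 14*(-9) - 14*√(5 - 9) - 1*(-9)*√(5 - 9))*115 = (½)*9² + (6 - 1*81 + 126 - 28*I - 1*(-9)*√(-4))*115 = (½)*81 + (6 - 81 + 126 - 28*I - 1*(-9)*2*I)*115 = 81/2 + (6 - 81 + 126 - 28*I + 18*I)*115 = 81/2 + (51 - 10*I)*115 = 81/2 + (5865 - 1150*I) = 11811/2 - 1150*I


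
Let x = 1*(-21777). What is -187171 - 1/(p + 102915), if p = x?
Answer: -15186680599/81138 ≈ -1.8717e+5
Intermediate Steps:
x = -21777
p = -21777
-187171 - 1/(p + 102915) = -187171 - 1/(-21777 + 102915) = -187171 - 1/81138 = -15186680599/81138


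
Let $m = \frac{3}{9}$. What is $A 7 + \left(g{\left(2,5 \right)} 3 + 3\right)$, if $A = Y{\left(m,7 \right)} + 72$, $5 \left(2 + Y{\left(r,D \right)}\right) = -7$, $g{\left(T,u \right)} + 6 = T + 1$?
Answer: $\frac{2371}{5} \approx 474.2$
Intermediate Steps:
$m = \frac{1}{3}$ ($m = 3 \cdot \frac{1}{9} = \frac{1}{3} \approx 0.33333$)
$g{\left(T,u \right)} = -5 + T$ ($g{\left(T,u \right)} = -6 + \left(T + 1\right) = -6 + \left(1 + T\right) = -5 + T$)
$Y{\left(r,D \right)} = - \frac{17}{5}$ ($Y{\left(r,D \right)} = -2 + \frac{1}{5} \left(-7\right) = -2 - \frac{7}{5} = - \frac{17}{5}$)
$A = \frac{343}{5}$ ($A = - \frac{17}{5} + 72 = \frac{343}{5} \approx 68.6$)
$A 7 + \left(g{\left(2,5 \right)} 3 + 3\right) = \frac{343}{5} \cdot 7 + \left(\left(-5 + 2\right) 3 + 3\right) = \frac{2401}{5} + \left(\left(-3\right) 3 + 3\right) = \frac{2401}{5} + \left(-9 + 3\right) = \frac{2401}{5} - 6 = \frac{2371}{5}$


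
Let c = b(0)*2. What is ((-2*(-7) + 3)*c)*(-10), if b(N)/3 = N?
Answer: 0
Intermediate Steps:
b(N) = 3*N
c = 0 (c = (3*0)*2 = 0*2 = 0)
((-2*(-7) + 3)*c)*(-10) = ((-2*(-7) + 3)*0)*(-10) = ((14 + 3)*0)*(-10) = (17*0)*(-10) = 0*(-10) = 0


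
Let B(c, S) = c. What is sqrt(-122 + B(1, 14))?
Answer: 11*I ≈ 11.0*I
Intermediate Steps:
sqrt(-122 + B(1, 14)) = sqrt(-122 + 1) = sqrt(-121) = 11*I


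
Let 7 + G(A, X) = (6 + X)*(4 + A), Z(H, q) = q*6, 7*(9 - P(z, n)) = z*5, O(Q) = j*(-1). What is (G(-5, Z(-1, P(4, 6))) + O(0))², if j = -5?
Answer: 98596/49 ≈ 2012.2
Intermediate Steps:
O(Q) = 5 (O(Q) = -5*(-1) = 5)
P(z, n) = 9 - 5*z/7 (P(z, n) = 9 - z*5/7 = 9 - 5*z/7)
Z(H, q) = 6*q
G(A, X) = -7 + (4 + A)*(6 + X) (G(A, X) = -7 + (6 + X)*(4 + A) = -7 + (4 + A)*(6 + X))
(G(-5, Z(-1, P(4, 6))) + O(0))² = ((17 + 4*(6*(9 - 5/7*4)) + 6*(-5) - 30*(9 - 5/7*4)) + 5)² = ((17 + 4*(6*(9 - 20/7)) - 30 - 30*(9 - 20/7)) + 5)² = ((17 + 4*(6*(43/7)) - 30 - 30*43/7) + 5)² = ((17 + 4*(258/7) - 30 - 5*258/7) + 5)² = ((17 + 1032/7 - 30 - 1290/7) + 5)² = (-349/7 + 5)² = (-314/7)² = 98596/49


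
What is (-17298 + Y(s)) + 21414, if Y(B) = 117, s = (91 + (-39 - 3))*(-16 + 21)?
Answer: 4233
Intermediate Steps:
s = 245 (s = (91 - 42)*5 = 49*5 = 245)
(-17298 + Y(s)) + 21414 = (-17298 + 117) + 21414 = -17181 + 21414 = 4233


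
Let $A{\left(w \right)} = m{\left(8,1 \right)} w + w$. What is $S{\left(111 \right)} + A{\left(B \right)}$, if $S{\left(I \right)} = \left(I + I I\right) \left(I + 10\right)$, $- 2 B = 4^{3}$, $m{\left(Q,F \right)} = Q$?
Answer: $1503984$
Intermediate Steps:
$B = -32$ ($B = - \frac{4^{3}}{2} = \left(- \frac{1}{2}\right) 64 = -32$)
$A{\left(w \right)} = 9 w$ ($A{\left(w \right)} = 8 w + w = 9 w$)
$S{\left(I \right)} = \left(10 + I\right) \left(I + I^{2}\right)$ ($S{\left(I \right)} = \left(I + I^{2}\right) \left(10 + I\right) = \left(10 + I\right) \left(I + I^{2}\right)$)
$S{\left(111 \right)} + A{\left(B \right)} = 111 \left(10 + 111^{2} + 11 \cdot 111\right) + 9 \left(-32\right) = 111 \left(10 + 12321 + 1221\right) - 288 = 111 \cdot 13552 - 288 = 1504272 - 288 = 1503984$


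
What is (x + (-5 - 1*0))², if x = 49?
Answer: 1936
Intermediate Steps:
(x + (-5 - 1*0))² = (49 + (-5 - 1*0))² = (49 + (-5 + 0))² = (49 - 5)² = 44² = 1936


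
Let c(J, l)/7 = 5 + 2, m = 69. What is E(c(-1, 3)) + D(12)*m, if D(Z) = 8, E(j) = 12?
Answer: 564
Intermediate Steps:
c(J, l) = 49 (c(J, l) = 7*(5 + 2) = 7*7 = 49)
E(c(-1, 3)) + D(12)*m = 12 + 8*69 = 12 + 552 = 564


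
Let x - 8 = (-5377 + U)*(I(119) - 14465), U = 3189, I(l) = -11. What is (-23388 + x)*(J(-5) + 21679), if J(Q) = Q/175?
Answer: 3430708935216/5 ≈ 6.8614e+11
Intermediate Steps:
J(Q) = Q/175 (J(Q) = Q*(1/175) = Q/175)
x = 31673496 (x = 8 + (-5377 + 3189)*(-11 - 14465) = 8 - 2188*(-14476) = 8 + 31673488 = 31673496)
(-23388 + x)*(J(-5) + 21679) = (-23388 + 31673496)*((1/175)*(-5) + 21679) = 31650108*(-1/35 + 21679) = 31650108*(758764/35) = 3430708935216/5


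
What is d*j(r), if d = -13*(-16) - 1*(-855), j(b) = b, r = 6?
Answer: 6378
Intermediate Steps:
d = 1063 (d = 208 + 855 = 1063)
d*j(r) = 1063*6 = 6378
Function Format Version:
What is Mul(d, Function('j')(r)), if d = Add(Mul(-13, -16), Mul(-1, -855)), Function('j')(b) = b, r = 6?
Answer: 6378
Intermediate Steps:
d = 1063 (d = Add(208, 855) = 1063)
Mul(d, Function('j')(r)) = Mul(1063, 6) = 6378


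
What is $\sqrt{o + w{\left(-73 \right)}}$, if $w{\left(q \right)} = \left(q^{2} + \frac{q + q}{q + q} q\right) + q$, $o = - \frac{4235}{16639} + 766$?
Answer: $\frac{2 \sqrt{8402794834}}{2377} \approx 77.128$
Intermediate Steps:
$o = \frac{1820177}{2377}$ ($o = \left(-4235\right) \frac{1}{16639} + 766 = - \frac{605}{2377} + 766 = \frac{1820177}{2377} \approx 765.75$)
$w{\left(q \right)} = q^{2} + 2 q$ ($w{\left(q \right)} = \left(q^{2} + \frac{2 q}{2 q} q\right) + q = \left(q^{2} + 2 q \frac{1}{2 q} q\right) + q = \left(q^{2} + 1 q\right) + q = \left(q^{2} + q\right) + q = \left(q + q^{2}\right) + q = q^{2} + 2 q$)
$\sqrt{o + w{\left(-73 \right)}} = \sqrt{\frac{1820177}{2377} - 73 \left(2 - 73\right)} = \sqrt{\frac{1820177}{2377} - -5183} = \sqrt{\frac{1820177}{2377} + 5183} = \sqrt{\frac{14140168}{2377}} = \frac{2 \sqrt{8402794834}}{2377}$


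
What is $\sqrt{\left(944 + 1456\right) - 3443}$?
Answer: $i \sqrt{1043} \approx 32.296 i$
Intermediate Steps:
$\sqrt{\left(944 + 1456\right) - 3443} = \sqrt{2400 - 3443} = \sqrt{-1043} = i \sqrt{1043}$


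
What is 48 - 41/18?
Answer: 823/18 ≈ 45.722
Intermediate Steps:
48 - 41/18 = 823/18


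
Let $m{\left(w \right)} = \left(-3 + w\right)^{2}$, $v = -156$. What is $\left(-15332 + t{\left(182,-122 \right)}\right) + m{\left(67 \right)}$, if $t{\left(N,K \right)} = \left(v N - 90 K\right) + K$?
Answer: $-28770$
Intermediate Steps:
$t{\left(N,K \right)} = - 156 N - 89 K$ ($t{\left(N,K \right)} = \left(- 156 N - 90 K\right) + K = - 156 N - 89 K$)
$\left(-15332 + t{\left(182,-122 \right)}\right) + m{\left(67 \right)} = \left(-15332 - 17534\right) + \left(-3 + 67\right)^{2} = \left(-15332 + \left(-28392 + 10858\right)\right) + 64^{2} = \left(-15332 - 17534\right) + 4096 = -32866 + 4096 = -28770$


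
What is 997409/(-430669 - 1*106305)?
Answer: -997409/536974 ≈ -1.8575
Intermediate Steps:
997409/(-430669 - 1*106305) = 997409/(-430669 - 106305) = 997409/(-536974) = 997409*(-1/536974) = -997409/536974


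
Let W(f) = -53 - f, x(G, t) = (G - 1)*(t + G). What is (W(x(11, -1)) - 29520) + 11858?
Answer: -17815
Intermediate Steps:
x(G, t) = (-1 + G)*(G + t)
(W(x(11, -1)) - 29520) + 11858 = ((-53 - (11² - 1*11 - 1*(-1) + 11*(-1))) - 29520) + 11858 = ((-53 - (121 - 11 + 1 - 11)) - 29520) + 11858 = ((-53 - 1*100) - 29520) + 11858 = ((-53 - 100) - 29520) + 11858 = (-153 - 29520) + 11858 = -29673 + 11858 = -17815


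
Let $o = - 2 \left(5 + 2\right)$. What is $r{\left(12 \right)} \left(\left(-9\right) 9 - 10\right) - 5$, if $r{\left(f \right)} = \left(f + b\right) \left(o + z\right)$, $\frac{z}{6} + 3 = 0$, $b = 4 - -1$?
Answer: $49499$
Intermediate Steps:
$b = 5$ ($b = 4 + 1 = 5$)
$o = -14$ ($o = \left(-2\right) 7 = -14$)
$z = -18$ ($z = -18 + 6 \cdot 0 = -18 + 0 = -18$)
$r{\left(f \right)} = -160 - 32 f$ ($r{\left(f \right)} = \left(f + 5\right) \left(-14 - 18\right) = \left(5 + f\right) \left(-32\right) = -160 - 32 f$)
$r{\left(12 \right)} \left(\left(-9\right) 9 - 10\right) - 5 = \left(-160 - 384\right) \left(\left(-9\right) 9 - 10\right) - 5 = \left(-160 - 384\right) \left(-81 - 10\right) - 5 = \left(-544\right) \left(-91\right) - 5 = 49504 - 5 = 49499$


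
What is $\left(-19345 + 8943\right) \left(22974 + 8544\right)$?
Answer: $-327850236$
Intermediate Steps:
$\left(-19345 + 8943\right) \left(22974 + 8544\right) = \left(-10402\right) 31518 = -327850236$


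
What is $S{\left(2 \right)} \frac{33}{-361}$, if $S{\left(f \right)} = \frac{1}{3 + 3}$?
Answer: $- \frac{11}{722} \approx -0.015235$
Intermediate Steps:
$S{\left(f \right)} = \frac{1}{6}$
$S{\left(2 \right)} \frac{33}{-361} = \frac{33 \frac{1}{-361}}{6} = \frac{33 \left(- \frac{1}{361}\right)}{6} = \frac{1}{6} \left(- \frac{33}{361}\right) = - \frac{11}{722}$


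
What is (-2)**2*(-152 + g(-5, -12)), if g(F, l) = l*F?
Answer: -368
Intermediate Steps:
g(F, l) = F*l
(-2)**2*(-152 + g(-5, -12)) = (-2)**2*(-152 - 5*(-12)) = 4*(-152 + 60) = 4*(-92) = -368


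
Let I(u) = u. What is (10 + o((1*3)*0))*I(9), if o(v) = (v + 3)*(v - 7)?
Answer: -99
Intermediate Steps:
o(v) = (-7 + v)*(3 + v) (o(v) = (3 + v)*(-7 + v) = (-7 + v)*(3 + v))
(10 + o((1*3)*0))*I(9) = (10 + (-21 + ((1*3)*0)² - 4*1*3*0))*9 = (10 + (-21 + (3*0)² - 12*0))*9 = (10 + (-21 + 0² - 4*0))*9 = (10 + (-21 + 0 + 0))*9 = (10 - 21)*9 = -11*9 = -99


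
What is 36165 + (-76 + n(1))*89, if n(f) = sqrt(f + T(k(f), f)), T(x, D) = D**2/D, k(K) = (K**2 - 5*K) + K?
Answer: 29401 + 89*sqrt(2) ≈ 29527.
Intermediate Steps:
k(K) = K**2 - 4*K
T(x, D) = D
n(f) = sqrt(2)*sqrt(f) (n(f) = sqrt(f + f) = sqrt(2*f) = sqrt(2)*sqrt(f))
36165 + (-76 + n(1))*89 = 36165 + (-76 + sqrt(2)*sqrt(1))*89 = 36165 + (-76 + sqrt(2)*1)*89 = 36165 + (-76 + sqrt(2))*89 = 36165 + (-6764 + 89*sqrt(2)) = 29401 + 89*sqrt(2)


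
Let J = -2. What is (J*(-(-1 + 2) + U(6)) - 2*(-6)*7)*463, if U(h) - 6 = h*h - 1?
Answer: 1852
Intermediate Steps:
U(h) = 5 + h² (U(h) = 6 + (h*h - 1) = 6 + (h² - 1) = 6 + (-1 + h²) = 5 + h²)
(J*(-(-1 + 2) + U(6)) - 2*(-6)*7)*463 = (-2*(-(-1 + 2) + (5 + 6²)) - 2*(-6)*7)*463 = (-2*(-1*1 + (5 + 36)) + 12*7)*463 = (-2*(-1 + 41) + 84)*463 = (-2*40 + 84)*463 = (-80 + 84)*463 = 4*463 = 1852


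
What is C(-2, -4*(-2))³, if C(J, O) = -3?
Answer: -27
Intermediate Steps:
C(-2, -4*(-2))³ = (-3)³ = -27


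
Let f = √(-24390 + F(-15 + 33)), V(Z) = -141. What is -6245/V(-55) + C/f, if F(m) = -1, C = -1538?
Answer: 6245/141 + 1538*I*√24391/24391 ≈ 44.291 + 9.8479*I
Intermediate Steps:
f = I*√24391 (f = √(-24390 - 1) = √(-24391) = I*√24391 ≈ 156.18*I)
-6245/V(-55) + C/f = -6245/(-141) - 1538*(-I*√24391/24391) = -6245*(-1/141) - (-1538)*I*√24391/24391 = 6245/141 + 1538*I*√24391/24391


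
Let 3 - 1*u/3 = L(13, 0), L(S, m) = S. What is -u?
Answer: 30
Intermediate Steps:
u = -30 (u = 9 - 3*13 = 9 - 39 = -30)
-u = -1*(-30) = 30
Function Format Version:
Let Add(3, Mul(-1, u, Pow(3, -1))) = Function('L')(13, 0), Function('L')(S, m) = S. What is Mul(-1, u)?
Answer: 30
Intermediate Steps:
u = -30 (u = Add(9, Mul(-3, 13)) = Add(9, -39) = -30)
Mul(-1, u) = Mul(-1, -30) = 30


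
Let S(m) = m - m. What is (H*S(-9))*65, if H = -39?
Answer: 0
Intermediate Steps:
S(m) = 0
(H*S(-9))*65 = -39*0*65 = 0*65 = 0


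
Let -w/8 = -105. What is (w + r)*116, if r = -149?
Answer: 80156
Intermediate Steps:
w = 840 (w = -8*(-105) = 840)
(w + r)*116 = (840 - 149)*116 = 691*116 = 80156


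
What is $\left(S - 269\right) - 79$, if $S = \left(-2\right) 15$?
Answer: $-378$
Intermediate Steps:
$S = -30$
$\left(S - 269\right) - 79 = \left(-30 - 269\right) - 79 = -299 - 79 = -378$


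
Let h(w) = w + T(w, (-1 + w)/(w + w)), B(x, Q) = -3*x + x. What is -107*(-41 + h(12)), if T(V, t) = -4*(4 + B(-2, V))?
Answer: 6527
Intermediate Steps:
B(x, Q) = -2*x
T(V, t) = -32 (T(V, t) = -4*(4 - 2*(-2)) = -4*(4 + 4) = -4*8 = -32)
h(w) = -32 + w (h(w) = w - 32 = -32 + w)
-107*(-41 + h(12)) = -107*(-41 + (-32 + 12)) = -107*(-41 - 20) = -107*(-61) = 6527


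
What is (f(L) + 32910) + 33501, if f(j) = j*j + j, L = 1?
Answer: 66413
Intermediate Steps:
f(j) = j + j² (f(j) = j² + j = j + j²)
(f(L) + 32910) + 33501 = (1*(1 + 1) + 32910) + 33501 = (1*2 + 32910) + 33501 = (2 + 32910) + 33501 = 32912 + 33501 = 66413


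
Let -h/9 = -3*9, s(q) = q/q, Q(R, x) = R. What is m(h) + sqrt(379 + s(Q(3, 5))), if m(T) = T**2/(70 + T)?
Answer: 59049/313 + 2*sqrt(95) ≈ 208.15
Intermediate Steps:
s(q) = 1
h = 243 (h = -(-27)*9 = -9*(-27) = 243)
m(T) = T**2/(70 + T)
m(h) + sqrt(379 + s(Q(3, 5))) = 243**2/(70 + 243) + sqrt(379 + 1) = 59049/313 + sqrt(380) = 59049*(1/313) + 2*sqrt(95) = 59049/313 + 2*sqrt(95)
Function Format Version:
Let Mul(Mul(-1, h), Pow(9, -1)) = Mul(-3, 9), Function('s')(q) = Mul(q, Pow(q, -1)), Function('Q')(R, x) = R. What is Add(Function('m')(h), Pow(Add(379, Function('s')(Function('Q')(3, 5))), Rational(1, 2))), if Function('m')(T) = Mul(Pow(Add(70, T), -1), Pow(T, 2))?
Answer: Add(Rational(59049, 313), Mul(2, Pow(95, Rational(1, 2)))) ≈ 208.15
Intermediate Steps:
Function('s')(q) = 1
h = 243 (h = Mul(-9, Mul(-3, 9)) = Mul(-9, -27) = 243)
Function('m')(T) = Mul(Pow(T, 2), Pow(Add(70, T), -1))
Add(Function('m')(h), Pow(Add(379, Function('s')(Function('Q')(3, 5))), Rational(1, 2))) = Add(Mul(Pow(243, 2), Pow(Add(70, 243), -1)), Pow(Add(379, 1), Rational(1, 2))) = Add(Mul(59049, Pow(313, -1)), Pow(380, Rational(1, 2))) = Add(Mul(59049, Rational(1, 313)), Mul(2, Pow(95, Rational(1, 2)))) = Add(Rational(59049, 313), Mul(2, Pow(95, Rational(1, 2))))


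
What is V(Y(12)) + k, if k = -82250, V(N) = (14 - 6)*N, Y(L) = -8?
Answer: -82314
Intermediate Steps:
V(N) = 8*N
V(Y(12)) + k = 8*(-8) - 82250 = -64 - 82250 = -82314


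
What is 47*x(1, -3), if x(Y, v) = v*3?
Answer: -423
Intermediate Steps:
x(Y, v) = 3*v
47*x(1, -3) = 47*(3*(-3)) = 47*(-9) = -423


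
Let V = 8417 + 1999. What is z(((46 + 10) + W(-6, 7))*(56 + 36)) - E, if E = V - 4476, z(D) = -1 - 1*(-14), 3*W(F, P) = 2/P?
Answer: -5927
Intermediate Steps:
W(F, P) = 2/(3*P) (W(F, P) = (2/P)/3 = 2/(3*P))
V = 10416
z(D) = 13 (z(D) = -1 + 14 = 13)
E = 5940 (E = 10416 - 4476 = 5940)
z(((46 + 10) + W(-6, 7))*(56 + 36)) - E = 13 - 1*5940 = 13 - 5940 = -5927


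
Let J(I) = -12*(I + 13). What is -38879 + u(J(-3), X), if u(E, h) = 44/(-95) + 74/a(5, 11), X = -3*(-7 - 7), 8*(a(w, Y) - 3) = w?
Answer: -107056681/2755 ≈ -38859.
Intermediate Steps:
J(I) = -156 - 12*I (J(I) = -12*(13 + I) = -156 - 12*I)
a(w, Y) = 3 + w/8
X = 42 (X = -3*(-14) = 42)
u(E, h) = 54964/2755 (u(E, h) = 44/(-95) + 74/(3 + (1/8)*5) = 44*(-1/95) + 74/(3 + 5/8) = -44/95 + 74/(29/8) = -44/95 + 74*(8/29) = -44/95 + 592/29 = 54964/2755)
-38879 + u(J(-3), X) = -38879 + 54964/2755 = -107056681/2755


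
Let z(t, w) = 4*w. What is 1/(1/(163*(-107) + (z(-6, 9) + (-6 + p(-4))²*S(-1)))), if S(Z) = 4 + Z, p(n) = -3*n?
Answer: -17297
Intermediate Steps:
1/(1/(163*(-107) + (z(-6, 9) + (-6 + p(-4))²*S(-1)))) = 1/(1/(163*(-107) + (4*9 + (-6 - 3*(-4))²*(4 - 1)))) = 1/(1/(-17441 + (36 + (-6 + 12)²*3))) = 1/(1/(-17441 + (36 + 6²*3))) = 1/(1/(-17441 + (36 + 36*3))) = 1/(1/(-17441 + (36 + 108))) = 1/(1/(-17441 + 144)) = 1/(1/(-17297)) = 1/(-1/17297) = -17297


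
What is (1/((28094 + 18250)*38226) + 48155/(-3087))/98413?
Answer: -9478753922137/59799694037365296 ≈ -0.00015851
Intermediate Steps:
(1/((28094 + 18250)*38226) + 48155/(-3087))/98413 = ((1/38226)/46344 + 48155*(-1/3087))*(1/98413) = ((1/46344)*(1/38226) - 48155/3087)*(1/98413) = (1/1771545744 - 48155/3087)*(1/98413) = -9478753922137/607640190192*1/98413 = -9478753922137/59799694037365296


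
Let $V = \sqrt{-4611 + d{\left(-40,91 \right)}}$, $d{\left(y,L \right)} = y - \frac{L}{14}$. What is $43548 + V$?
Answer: $43548 + \frac{9 i \sqrt{230}}{2} \approx 43548.0 + 68.246 i$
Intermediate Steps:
$d{\left(y,L \right)} = y - \frac{L}{14}$ ($d{\left(y,L \right)} = y - L \frac{1}{14} = y - \frac{L}{14}$)
$V = \frac{9 i \sqrt{230}}{2}$ ($V = \sqrt{-4611 - \frac{93}{2}} = \sqrt{- \frac{9315}{2}} = \frac{9 i \sqrt{230}}{2} \approx 68.246 i$)
$43548 + V = 43548 + \frac{9 i \sqrt{230}}{2}$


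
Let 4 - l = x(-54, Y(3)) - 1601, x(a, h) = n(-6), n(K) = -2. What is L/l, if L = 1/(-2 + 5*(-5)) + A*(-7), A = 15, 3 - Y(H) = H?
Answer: -2836/43389 ≈ -0.065362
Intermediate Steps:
Y(H) = 3 - H
x(a, h) = -2
L = -2836/27 (L = 1/(-2 + 5*(-5)) + 15*(-7) = 1/(-2 - 25) - 105 = 1/(-27) - 105 = -1/27 - 105 = -2836/27 ≈ -105.04)
l = 1607 (l = 4 - (-2 - 1601) = 4 - 1*(-1603) = 4 + 1603 = 1607)
L/l = -2836/27/1607 = -2836/27*1/1607 = -2836/43389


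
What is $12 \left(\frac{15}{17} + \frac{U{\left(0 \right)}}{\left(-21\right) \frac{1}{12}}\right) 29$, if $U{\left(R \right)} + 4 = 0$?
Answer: $\frac{131196}{119} \approx 1102.5$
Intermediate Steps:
$U{\left(R \right)} = -4$ ($U{\left(R \right)} = -4 + 0 = -4$)
$12 \left(\frac{15}{17} + \frac{U{\left(0 \right)}}{\left(-21\right) \frac{1}{12}}\right) 29 = 12 \left(\frac{15}{17} - \frac{4}{\left(-21\right) \frac{1}{12}}\right) 29 = 12 \left(15 \cdot \frac{1}{17} - \frac{4}{\left(-21\right) \frac{1}{12}}\right) 29 = 12 \left(\frac{15}{17} - \frac{4}{- \frac{7}{4}}\right) 29 = 12 \left(\frac{15}{17} - - \frac{16}{7}\right) 29 = 12 \left(\frac{15}{17} + \frac{16}{7}\right) 29 = 12 \cdot \frac{377}{119} \cdot 29 = \frac{4524}{119} \cdot 29 = \frac{131196}{119}$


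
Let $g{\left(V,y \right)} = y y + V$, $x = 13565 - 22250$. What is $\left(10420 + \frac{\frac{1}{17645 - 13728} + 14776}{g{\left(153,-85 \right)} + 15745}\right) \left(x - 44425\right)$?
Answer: $- \frac{50126617969668430}{90572791} \approx -5.5344 \cdot 10^{8}$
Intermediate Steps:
$x = -8685$ ($x = 13565 - 22250 = -8685$)
$g{\left(V,y \right)} = V + y^{2}$ ($g{\left(V,y \right)} = y^{2} + V = V + y^{2}$)
$\left(10420 + \frac{\frac{1}{17645 - 13728} + 14776}{g{\left(153,-85 \right)} + 15745}\right) \left(x - 44425\right) = \left(10420 + \frac{\frac{1}{17645 - 13728} + 14776}{\left(153 + \left(-85\right)^{2}\right) + 15745}\right) \left(-8685 - 44425\right) = \left(10420 + \frac{\frac{1}{3917} + 14776}{\left(153 + 7225\right) + 15745}\right) \left(-53110\right) = \left(10420 + \frac{\frac{1}{3917} + 14776}{7378 + 15745}\right) \left(-53110\right) = \left(10420 + \frac{57877593}{3917 \cdot 23123}\right) \left(-53110\right) = \left(10420 + \frac{57877593}{3917} \cdot \frac{1}{23123}\right) \left(-53110\right) = \left(10420 + \frac{57877593}{90572791}\right) \left(-53110\right) = \frac{943826359813}{90572791} \left(-53110\right) = - \frac{50126617969668430}{90572791}$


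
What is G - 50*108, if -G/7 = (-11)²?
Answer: -6247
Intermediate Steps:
G = -847 (G = -7*(-11)² = -7*121 = -847)
G - 50*108 = -847 - 50*108 = -847 - 5400 = -6247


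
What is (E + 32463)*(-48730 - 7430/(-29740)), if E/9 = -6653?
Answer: 1986449650839/1487 ≈ 1.3359e+9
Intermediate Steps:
E = -59877 (E = 9*(-6653) = -59877)
(E + 32463)*(-48730 - 7430/(-29740)) = (-59877 + 32463)*(-48730 - 7430/(-29740)) = -27414*(-48730 - 7430*(-1/29740)) = -27414*(-48730 + 743/2974) = -27414*(-144922277/2974) = 1986449650839/1487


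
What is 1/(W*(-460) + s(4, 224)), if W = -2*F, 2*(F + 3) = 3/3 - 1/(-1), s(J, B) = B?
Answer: -1/1616 ≈ -0.00061881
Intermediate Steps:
F = -2 (F = -3 + (3/3 - 1/(-1))/2 = -3 + (3*(1/3) - 1*(-1))/2 = -3 + (1 + 1)/2 = -3 + (1/2)*2 = -3 + 1 = -2)
W = 4 (W = -2*(-2) = 4)
1/(W*(-460) + s(4, 224)) = 1/(4*(-460) + 224) = 1/(-1840 + 224) = 1/(-1616) = -1/1616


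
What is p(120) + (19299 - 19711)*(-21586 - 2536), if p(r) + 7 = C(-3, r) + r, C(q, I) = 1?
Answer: 9938378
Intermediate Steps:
p(r) = -6 + r (p(r) = -7 + (1 + r) = -6 + r)
p(120) + (19299 - 19711)*(-21586 - 2536) = (-6 + 120) + (19299 - 19711)*(-21586 - 2536) = 114 - 412*(-24122) = 114 + 9938264 = 9938378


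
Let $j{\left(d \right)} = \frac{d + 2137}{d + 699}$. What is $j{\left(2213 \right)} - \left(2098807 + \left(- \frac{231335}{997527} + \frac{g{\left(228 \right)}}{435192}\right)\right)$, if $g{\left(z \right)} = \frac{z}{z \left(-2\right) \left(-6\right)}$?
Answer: $- \frac{331649306391044437921}{158018140346976} \approx -2.0988 \cdot 10^{6}$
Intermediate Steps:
$g{\left(z \right)} = \frac{1}{12}$ ($g{\left(z \right)} = \frac{z}{- 2 z \left(-6\right)} = \frac{z}{12 z} = z \frac{1}{12 z} = \frac{1}{12}$)
$j{\left(d \right)} = \frac{2137 + d}{699 + d}$
$j{\left(2213 \right)} - \left(2098807 + \left(- \frac{231335}{997527} + \frac{g{\left(228 \right)}}{435192}\right)\right) = \frac{2137 + 2213}{699 + 2213} - \left(2098807 + \left(- \frac{231335}{997527} + \frac{1}{12 \cdot 435192}\right)\right) = \frac{1}{2912} \cdot 4350 - \left(2098807 + \left(\left(-231335\right) \frac{1}{997527} + \frac{1}{12} \cdot \frac{1}{435192}\right)\right) = \frac{1}{2912} \cdot 4350 - \left(2098807 + \left(- \frac{231335}{997527} + \frac{1}{5222304}\right)\right) = \frac{2175}{1456} - \left(2098807 - \frac{402700232771}{1736463080736}\right) = \frac{2175}{1456} - \frac{3644500466390049181}{1736463080736} = - \frac{331649306391044437921}{158018140346976}$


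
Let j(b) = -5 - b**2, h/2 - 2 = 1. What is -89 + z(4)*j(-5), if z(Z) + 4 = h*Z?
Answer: -689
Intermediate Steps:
h = 6 (h = 4 + 2*1 = 4 + 2 = 6)
z(Z) = -4 + 6*Z
-89 + z(4)*j(-5) = -89 + (-4 + 6*4)*(-5 - 1*(-5)**2) = -89 + (-4 + 24)*(-5 - 1*25) = -89 + 20*(-5 - 25) = -89 + 20*(-30) = -89 - 600 = -689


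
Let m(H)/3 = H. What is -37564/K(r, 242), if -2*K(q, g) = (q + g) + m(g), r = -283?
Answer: 75128/685 ≈ 109.68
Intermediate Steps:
m(H) = 3*H
K(q, g) = -2*g - q/2 (K(q, g) = -((q + g) + 3*g)/2 = -((g + q) + 3*g)/2 = -(q + 4*g)/2 = -2*g - q/2)
-37564/K(r, 242) = -37564/(-2*242 - ½*(-283)) = -37564/(-484 + 283/2) = -37564/(-685/2) = -37564*(-2/685) = 75128/685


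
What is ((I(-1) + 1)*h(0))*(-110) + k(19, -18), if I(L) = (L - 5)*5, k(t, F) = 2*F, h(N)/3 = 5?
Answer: 47814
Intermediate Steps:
h(N) = 15 (h(N) = 3*5 = 15)
I(L) = -25 + 5*L (I(L) = (-5 + L)*5 = -25 + 5*L)
((I(-1) + 1)*h(0))*(-110) + k(19, -18) = (((-25 + 5*(-1)) + 1)*15)*(-110) + 2*(-18) = (((-25 - 5) + 1)*15)*(-110) - 36 = ((-30 + 1)*15)*(-110) - 36 = -29*15*(-110) - 36 = -435*(-110) - 36 = 47850 - 36 = 47814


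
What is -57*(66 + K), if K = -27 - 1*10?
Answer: -1653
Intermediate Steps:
K = -37 (K = -27 - 10 = -37)
-57*(66 + K) = -57*(66 - 37) = -57*29 = -1653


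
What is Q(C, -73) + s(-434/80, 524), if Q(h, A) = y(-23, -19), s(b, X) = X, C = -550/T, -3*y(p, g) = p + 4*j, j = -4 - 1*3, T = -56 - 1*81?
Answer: 541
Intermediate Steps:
T = -137 (T = -56 - 81 = -137)
j = -7 (j = -4 - 3 = -7)
y(p, g) = 28/3 - p/3 (y(p, g) = -(p + 4*(-7))/3 = -(p - 28)/3 = -(-28 + p)/3 = 28/3 - p/3)
C = 550/137 (C = -550/(-137) = -550*(-1/137) = 550/137 ≈ 4.0146)
Q(h, A) = 17 (Q(h, A) = 28/3 - 1/3*(-23) = 28/3 + 23/3 = 17)
Q(C, -73) + s(-434/80, 524) = 17 + 524 = 541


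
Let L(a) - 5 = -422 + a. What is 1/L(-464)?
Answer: -1/881 ≈ -0.0011351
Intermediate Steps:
L(a) = -417 + a (L(a) = 5 + (-422 + a) = -417 + a)
1/L(-464) = 1/(-417 - 464) = 1/(-881) = -1/881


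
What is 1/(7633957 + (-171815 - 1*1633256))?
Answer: 1/5828886 ≈ 1.7156e-7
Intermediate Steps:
1/(7633957 + (-171815 - 1*1633256)) = 1/(7633957 + (-171815 - 1633256)) = 1/(7633957 - 1805071) = 1/5828886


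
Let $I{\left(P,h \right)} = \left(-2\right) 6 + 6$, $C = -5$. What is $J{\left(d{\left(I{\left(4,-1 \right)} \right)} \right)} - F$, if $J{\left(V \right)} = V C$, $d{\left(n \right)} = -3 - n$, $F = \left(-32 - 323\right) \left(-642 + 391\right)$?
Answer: $-89120$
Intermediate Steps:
$F = 89105$ ($F = \left(-355\right) \left(-251\right) = 89105$)
$I{\left(P,h \right)} = -6$ ($I{\left(P,h \right)} = -12 + 6 = -6$)
$J{\left(V \right)} = - 5 V$ ($J{\left(V \right)} = V \left(-5\right) = - 5 V$)
$J{\left(d{\left(I{\left(4,-1 \right)} \right)} \right)} - F = - 5 \left(-3 - -6\right) - 89105 = - 5 \left(-3 + 6\right) - 89105 = \left(-5\right) 3 - 89105 = -15 - 89105 = -89120$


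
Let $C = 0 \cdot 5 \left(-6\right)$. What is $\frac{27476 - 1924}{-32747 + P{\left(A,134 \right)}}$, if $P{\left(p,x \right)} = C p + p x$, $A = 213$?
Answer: $- \frac{25552}{4205} \approx -6.0766$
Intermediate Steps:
$C = 0$ ($C = 0 \left(-6\right) = 0$)
$P{\left(p,x \right)} = p x$ ($P{\left(p,x \right)} = 0 p + p x = 0 + p x = p x$)
$\frac{27476 - 1924}{-32747 + P{\left(A,134 \right)}} = \frac{27476 - 1924}{-32747 + 213 \cdot 134} = \frac{25552}{-32747 + 28542} = \frac{25552}{-4205} = 25552 \left(- \frac{1}{4205}\right) = - \frac{25552}{4205}$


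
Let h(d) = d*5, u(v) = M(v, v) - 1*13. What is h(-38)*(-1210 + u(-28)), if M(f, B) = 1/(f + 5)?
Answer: 5344700/23 ≈ 2.3238e+5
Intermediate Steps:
M(f, B) = 1/(5 + f)
u(v) = -13 + 1/(5 + v) (u(v) = 1/(5 + v) - 1*13 = 1/(5 + v) - 13 = -13 + 1/(5 + v))
h(d) = 5*d
h(-38)*(-1210 + u(-28)) = (5*(-38))*(-1210 + (-64 - 13*(-28))/(5 - 28)) = -190*(-1210 + (-64 + 364)/(-23)) = -190*(-1210 - 1/23*300) = -190*(-1210 - 300/23) = -190*(-28130/23) = 5344700/23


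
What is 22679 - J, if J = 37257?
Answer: -14578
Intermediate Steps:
22679 - J = 22679 - 1*37257 = 22679 - 37257 = -14578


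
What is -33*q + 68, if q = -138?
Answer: 4622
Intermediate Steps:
-33*q + 68 = -33*(-138) + 68 = 4554 + 68 = 4622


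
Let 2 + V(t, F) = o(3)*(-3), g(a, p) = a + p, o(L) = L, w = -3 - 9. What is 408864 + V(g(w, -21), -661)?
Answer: 408853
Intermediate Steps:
w = -12
V(t, F) = -11 (V(t, F) = -2 + 3*(-3) = -2 - 9 = -11)
408864 + V(g(w, -21), -661) = 408864 - 11 = 408853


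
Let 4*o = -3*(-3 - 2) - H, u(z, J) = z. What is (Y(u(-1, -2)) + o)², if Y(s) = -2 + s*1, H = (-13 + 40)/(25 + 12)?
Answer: 441/1369 ≈ 0.32213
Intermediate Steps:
H = 27/37 ≈ 0.72973
Y(s) = -2 + s
o = 132/37 (o = (-3*(-3 - 2) - 1*27/37)/4 = (-3*(-5) - 27/37)/4 = (15 - 27/37)/4 = (¼)*(528/37) = 132/37 ≈ 3.5676)
(Y(u(-1, -2)) + o)² = ((-2 - 1) + 132/37)² = (-3 + 132/37)² = (21/37)² = 441/1369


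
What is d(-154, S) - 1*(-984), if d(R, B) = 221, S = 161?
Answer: 1205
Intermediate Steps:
d(-154, S) - 1*(-984) = 221 - 1*(-984) = 221 + 984 = 1205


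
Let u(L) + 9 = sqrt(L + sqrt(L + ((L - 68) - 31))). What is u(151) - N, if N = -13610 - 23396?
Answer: 36997 + sqrt(151 + sqrt(203)) ≈ 37010.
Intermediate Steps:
N = -37006
u(L) = -9 + sqrt(L + sqrt(-99 + 2*L)) (u(L) = -9 + sqrt(L + sqrt(L + ((L - 68) - 31))) = -9 + sqrt(L + sqrt(L + ((-68 + L) - 31))) = -9 + sqrt(L + sqrt(L + (-99 + L))) = -9 + sqrt(L + sqrt(-99 + 2*L)))
u(151) - N = (-9 + sqrt(151 + sqrt(-99 + 2*151))) - 1*(-37006) = (-9 + sqrt(151 + sqrt(-99 + 302))) + 37006 = (-9 + sqrt(151 + sqrt(203))) + 37006 = 36997 + sqrt(151 + sqrt(203))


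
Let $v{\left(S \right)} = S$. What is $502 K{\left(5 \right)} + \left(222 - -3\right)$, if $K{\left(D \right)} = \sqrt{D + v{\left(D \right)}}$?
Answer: $225 + 502 \sqrt{10} \approx 1812.5$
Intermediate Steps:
$K{\left(D \right)} = \sqrt{2} \sqrt{D}$ ($K{\left(D \right)} = \sqrt{D + D} = \sqrt{2 D} = \sqrt{2} \sqrt{D}$)
$502 K{\left(5 \right)} + \left(222 - -3\right) = 502 \sqrt{2} \sqrt{5} + \left(222 - -3\right) = 502 \sqrt{10} + \left(222 + 3\right) = 502 \sqrt{10} + 225 = 225 + 502 \sqrt{10}$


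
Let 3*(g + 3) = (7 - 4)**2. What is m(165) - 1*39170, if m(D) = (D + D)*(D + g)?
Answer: 15280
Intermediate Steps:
g = 0 (g = -3 + (7 - 4)**2/3 = -3 + (1/3)*3**2 = -3 + (1/3)*9 = -3 + 3 = 0)
m(D) = 2*D**2 (m(D) = (D + D)*(D + 0) = (2*D)*D = 2*D**2)
m(165) - 1*39170 = 2*165**2 - 1*39170 = 2*27225 - 39170 = 54450 - 39170 = 15280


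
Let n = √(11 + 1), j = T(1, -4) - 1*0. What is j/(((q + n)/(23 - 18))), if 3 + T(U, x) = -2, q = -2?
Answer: -25/4 - 25*√3/4 ≈ -17.075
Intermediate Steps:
T(U, x) = -5 (T(U, x) = -3 - 2 = -5)
j = -5 (j = -5 - 1*0 = -5 + 0 = -5)
n = 2*√3 (n = √12 = 2*√3 ≈ 3.4641)
j/(((q + n)/(23 - 18))) = -5/((-2 + 2*√3)/(23 - 18)) = -5/((-2 + 2*√3)/5) = -5/((-2 + 2*√3)*(⅕)) = -5/(-⅖ + 2*√3/5)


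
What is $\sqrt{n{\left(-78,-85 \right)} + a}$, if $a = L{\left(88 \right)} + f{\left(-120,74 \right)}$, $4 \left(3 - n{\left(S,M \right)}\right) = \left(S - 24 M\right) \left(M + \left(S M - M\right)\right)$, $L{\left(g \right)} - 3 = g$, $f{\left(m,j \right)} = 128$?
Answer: $i \sqrt{3251793} \approx 1803.3 i$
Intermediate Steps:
$L{\left(g \right)} = 3 + g$
$n{\left(S,M \right)} = 3 - \frac{M S \left(S - 24 M\right)}{4}$ ($n{\left(S,M \right)} = 3 - \frac{\left(S - 24 M\right) \left(M + \left(S M - M\right)\right)}{4} = 3 - \frac{\left(S - 24 M\right) \left(M + \left(M S - M\right)\right)}{4} = 3 - \frac{\left(S - 24 M\right) \left(M + \left(- M + M S\right)\right)}{4} = 3 - \frac{\left(S - 24 M\right) M S}{4} = 3 - \frac{M S \left(S - 24 M\right)}{4}$)
$a = 219$ ($a = \left(3 + 88\right) + 128 = 91 + 128 = 219$)
$\sqrt{n{\left(-78,-85 \right)} + a} = \sqrt{\left(3 + 6 \left(-78\right) \left(-85\right)^{2} - - \frac{85 \left(-78\right)^{2}}{4}\right) + 219} = \sqrt{\left(3 + 6 \left(-78\right) 7225 - \left(- \frac{85}{4}\right) 6084\right) + 219} = \sqrt{\left(3 - 3381300 + 129285\right) + 219} = \sqrt{-3252012 + 219} = \sqrt{-3251793} = i \sqrt{3251793}$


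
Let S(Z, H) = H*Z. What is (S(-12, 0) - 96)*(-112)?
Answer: 10752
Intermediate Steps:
(S(-12, 0) - 96)*(-112) = (0*(-12) - 96)*(-112) = (0 - 96)*(-112) = -96*(-112) = 10752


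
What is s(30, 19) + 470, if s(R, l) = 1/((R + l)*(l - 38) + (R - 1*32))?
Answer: 438509/933 ≈ 470.00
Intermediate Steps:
s(R, l) = 1/(-32 + R + (-38 + l)*(R + l)) (s(R, l) = 1/((R + l)*(-38 + l) + (R - 32)) = 1/((-38 + l)*(R + l) + (-32 + R)) = 1/(-32 + R + (-38 + l)*(R + l)))
s(30, 19) + 470 = 1/(-32 + 19² - 38*19 - 37*30 + 30*19) + 470 = 1/(-32 + 361 - 722 - 1110 + 570) + 470 = 1/(-933) + 470 = -1/933 + 470 = 438509/933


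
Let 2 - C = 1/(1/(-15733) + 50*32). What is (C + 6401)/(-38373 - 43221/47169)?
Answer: -422375901319812/2531347659984619 ≈ -0.16686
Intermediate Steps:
C = 50329865/25172799 (C = 2 - 1/(1/(-15733) + 50*32) = 2 - 1/(-1/15733 + 1600) = 2 - 1/25172799/15733 = 2 - 1*15733/25172799 = 2 - 15733/25172799 = 50329865/25172799 ≈ 1.9994)
(C + 6401)/(-38373 - 43221/47169) = (50329865/25172799 + 6401)/(-38373 - 43221/47169) = 161181416264/(25172799*(-38373 - 43221*1/47169)) = 161181416264/(25172799*(-38373 - 14407/15723)) = 161181416264/(25172799*(-603353086/15723)) = (161181416264/25172799)*(-15723/603353086) = -422375901319812/2531347659984619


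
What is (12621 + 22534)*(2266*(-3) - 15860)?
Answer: -796541990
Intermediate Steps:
(12621 + 22534)*(2266*(-3) - 15860) = 35155*(-6798 - 15860) = 35155*(-22658) = -796541990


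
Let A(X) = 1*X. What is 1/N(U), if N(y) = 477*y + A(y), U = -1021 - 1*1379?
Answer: -1/1147200 ≈ -8.7169e-7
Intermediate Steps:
A(X) = X
U = -2400 (U = -1021 - 1379 = -2400)
N(y) = 478*y (N(y) = 477*y + y = 478*y)
1/N(U) = 1/(478*(-2400)) = 1/(-1147200) = -1/1147200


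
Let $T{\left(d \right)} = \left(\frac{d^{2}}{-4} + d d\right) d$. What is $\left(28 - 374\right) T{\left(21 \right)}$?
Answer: $- \frac{4806459}{2} \approx -2.4032 \cdot 10^{6}$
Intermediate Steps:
$T{\left(d \right)} = \frac{3 d^{3}}{4}$ ($T{\left(d \right)} = \left(d^{2} \left(- \frac{1}{4}\right) + d^{2}\right) d = \left(- \frac{d^{2}}{4} + d^{2}\right) d = \frac{3 d^{2}}{4} d = \frac{3 d^{3}}{4}$)
$\left(28 - 374\right) T{\left(21 \right)} = \left(28 - 374\right) \frac{3 \cdot 21^{3}}{4} = - 346 \cdot \frac{3}{4} \cdot 9261 = \left(-346\right) \frac{27783}{4} = - \frac{4806459}{2}$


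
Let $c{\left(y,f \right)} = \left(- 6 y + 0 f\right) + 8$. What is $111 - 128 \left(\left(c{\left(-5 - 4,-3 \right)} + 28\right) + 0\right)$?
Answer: $-11409$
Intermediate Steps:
$c{\left(y,f \right)} = 8 - 6 y$ ($c{\left(y,f \right)} = \left(- 6 y + 0\right) + 8 = - 6 y + 8 = 8 - 6 y$)
$111 - 128 \left(\left(c{\left(-5 - 4,-3 \right)} + 28\right) + 0\right) = 111 - 128 \left(\left(\left(8 - 6 \left(-5 - 4\right)\right) + 28\right) + 0\right) = 111 - 128 \left(\left(\left(8 - -54\right) + 28\right) + 0\right) = 111 - 128 \left(\left(\left(8 + 54\right) + 28\right) + 0\right) = 111 - 128 \left(\left(62 + 28\right) + 0\right) = 111 - 128 \left(90 + 0\right) = 111 - 11520 = -11409$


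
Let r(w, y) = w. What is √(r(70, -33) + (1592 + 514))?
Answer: 8*√34 ≈ 46.648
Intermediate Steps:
√(r(70, -33) + (1592 + 514)) = √(70 + (1592 + 514)) = √(70 + 2106) = √2176 = 8*√34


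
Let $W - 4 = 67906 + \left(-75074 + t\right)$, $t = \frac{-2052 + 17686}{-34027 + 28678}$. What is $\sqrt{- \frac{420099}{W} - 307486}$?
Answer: $\frac{i \sqrt{451807250717372659030}}{38335870} \approx 554.46 i$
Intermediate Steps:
$t = - \frac{15634}{5349}$ ($t = \frac{15634}{-5349} = 15634 \left(- \frac{1}{5349}\right) = - \frac{15634}{5349} \approx -2.9228$)
$W = - \frac{38335870}{5349}$ ($W = 4 + \left(67906 - \frac{401586460}{5349}\right) = 4 - \frac{38357266}{5349} = - \frac{38335870}{5349} \approx -7166.9$)
$\sqrt{- \frac{420099}{W} - 307486} = \sqrt{- \frac{420099}{- \frac{38335870}{5349}} - 307486} = \sqrt{\left(-420099\right) \left(- \frac{5349}{38335870}\right) - 307486} = \sqrt{\frac{2247109551}{38335870} - 307486} = \sqrt{- \frac{11785496213269}{38335870}} = \frac{i \sqrt{451807250717372659030}}{38335870}$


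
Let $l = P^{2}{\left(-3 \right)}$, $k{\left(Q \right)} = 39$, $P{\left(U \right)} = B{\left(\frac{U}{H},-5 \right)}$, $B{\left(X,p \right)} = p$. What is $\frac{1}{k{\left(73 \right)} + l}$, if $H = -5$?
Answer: $\frac{1}{64} \approx 0.015625$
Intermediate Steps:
$P{\left(U \right)} = -5$
$l = 25$ ($l = \left(-5\right)^{2} = 25$)
$\frac{1}{k{\left(73 \right)} + l} = \frac{1}{39 + 25} = \frac{1}{64}$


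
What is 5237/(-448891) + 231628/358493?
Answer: 102098296707/160924281263 ≈ 0.63445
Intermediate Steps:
5237/(-448891) + 231628/358493 = 5237*(-1/448891) + 231628*(1/358493) = -5237/448891 + 231628/358493 = 102098296707/160924281263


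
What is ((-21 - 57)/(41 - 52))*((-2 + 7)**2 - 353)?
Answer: -25584/11 ≈ -2325.8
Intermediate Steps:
((-21 - 57)/(41 - 52))*((-2 + 7)**2 - 353) = (-78/(-11))*(5**2 - 353) = (-78*(-1/11))*(25 - 353) = (78/11)*(-328) = -25584/11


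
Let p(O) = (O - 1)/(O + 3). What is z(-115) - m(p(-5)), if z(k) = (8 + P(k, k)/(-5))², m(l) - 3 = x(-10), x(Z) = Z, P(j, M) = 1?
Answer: 1696/25 ≈ 67.840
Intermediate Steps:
p(O) = (-1 + O)/(3 + O)
m(l) = -7 (m(l) = 3 - 10 = -7)
z(k) = 1521/25 (z(k) = (8 + 1/(-5))² = (8 + 1*(-⅕))² = (8 - ⅕)² = (39/5)² = 1521/25)
z(-115) - m(p(-5)) = 1521/25 - 1*(-7) = 1521/25 + 7 = 1696/25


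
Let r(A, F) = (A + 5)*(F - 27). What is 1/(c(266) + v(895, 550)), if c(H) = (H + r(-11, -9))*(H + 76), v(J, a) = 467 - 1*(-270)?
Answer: 1/165581 ≈ 6.0393e-6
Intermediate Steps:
r(A, F) = (-27 + F)*(5 + A) (r(A, F) = (5 + A)*(-27 + F) = (-27 + F)*(5 + A))
v(J, a) = 737 (v(J, a) = 467 + 270 = 737)
c(H) = (76 + H)*(216 + H) (c(H) = (H + (-135 - 27*(-11) + 5*(-9) - 11*(-9)))*(H + 76) = (H + (-135 + 297 - 45 + 99))*(76 + H) = (H + 216)*(76 + H) = (216 + H)*(76 + H) = (76 + H)*(216 + H))
1/(c(266) + v(895, 550)) = 1/((16416 + 266**2 + 292*266) + 737) = 1/((16416 + 70756 + 77672) + 737) = 1/(164844 + 737) = 1/165581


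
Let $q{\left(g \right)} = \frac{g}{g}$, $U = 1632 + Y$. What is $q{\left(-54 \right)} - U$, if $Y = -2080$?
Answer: $449$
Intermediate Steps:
$U = -448$ ($U = 1632 - 2080 = -448$)
$q{\left(g \right)} = 1$
$q{\left(-54 \right)} - U = 1 - -448 = 1 + 448 = 449$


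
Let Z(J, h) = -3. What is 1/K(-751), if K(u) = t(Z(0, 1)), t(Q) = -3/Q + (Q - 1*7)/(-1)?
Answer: 1/11 ≈ 0.090909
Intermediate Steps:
t(Q) = 7 - Q - 3/Q (t(Q) = -3/Q + (Q - 7)*(-1) = -3/Q + (-7 + Q)*(-1) = -3/Q + (7 - Q) = 7 - Q - 3/Q)
K(u) = 11 (K(u) = 7 - 1*(-3) - 3/(-3) = 7 + 3 - 3*(-1/3) = 7 + 3 + 1 = 11)
1/K(-751) = 1/11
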